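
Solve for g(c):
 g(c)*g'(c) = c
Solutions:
 g(c) = -sqrt(C1 + c^2)
 g(c) = sqrt(C1 + c^2)


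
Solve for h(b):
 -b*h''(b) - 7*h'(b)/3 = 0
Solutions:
 h(b) = C1 + C2/b^(4/3)


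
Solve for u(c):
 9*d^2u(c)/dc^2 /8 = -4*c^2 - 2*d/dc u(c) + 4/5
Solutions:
 u(c) = C1 + C2*exp(-16*c/9) - 2*c^3/3 + 9*c^2/8 - 277*c/320


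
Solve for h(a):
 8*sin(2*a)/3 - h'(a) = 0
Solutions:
 h(a) = C1 - 4*cos(2*a)/3


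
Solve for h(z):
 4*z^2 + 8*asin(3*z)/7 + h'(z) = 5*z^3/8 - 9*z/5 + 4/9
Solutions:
 h(z) = C1 + 5*z^4/32 - 4*z^3/3 - 9*z^2/10 - 8*z*asin(3*z)/7 + 4*z/9 - 8*sqrt(1 - 9*z^2)/21


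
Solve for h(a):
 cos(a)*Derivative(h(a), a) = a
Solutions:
 h(a) = C1 + Integral(a/cos(a), a)


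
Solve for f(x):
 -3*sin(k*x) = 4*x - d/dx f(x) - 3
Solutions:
 f(x) = C1 + 2*x^2 - 3*x - 3*cos(k*x)/k


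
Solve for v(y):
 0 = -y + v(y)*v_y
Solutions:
 v(y) = -sqrt(C1 + y^2)
 v(y) = sqrt(C1 + y^2)


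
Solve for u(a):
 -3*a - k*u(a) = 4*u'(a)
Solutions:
 u(a) = C1*exp(-a*k/4) - 3*a/k + 12/k^2


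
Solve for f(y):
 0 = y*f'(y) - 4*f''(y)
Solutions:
 f(y) = C1 + C2*erfi(sqrt(2)*y/4)


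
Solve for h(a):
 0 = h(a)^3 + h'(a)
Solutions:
 h(a) = -sqrt(2)*sqrt(-1/(C1 - a))/2
 h(a) = sqrt(2)*sqrt(-1/(C1 - a))/2


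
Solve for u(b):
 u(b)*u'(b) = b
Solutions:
 u(b) = -sqrt(C1 + b^2)
 u(b) = sqrt(C1 + b^2)


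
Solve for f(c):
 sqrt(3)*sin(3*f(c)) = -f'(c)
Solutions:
 f(c) = -acos((-C1 - exp(6*sqrt(3)*c))/(C1 - exp(6*sqrt(3)*c)))/3 + 2*pi/3
 f(c) = acos((-C1 - exp(6*sqrt(3)*c))/(C1 - exp(6*sqrt(3)*c)))/3


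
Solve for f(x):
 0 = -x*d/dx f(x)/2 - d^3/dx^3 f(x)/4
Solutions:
 f(x) = C1 + Integral(C2*airyai(-2^(1/3)*x) + C3*airybi(-2^(1/3)*x), x)


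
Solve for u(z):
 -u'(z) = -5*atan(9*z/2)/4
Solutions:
 u(z) = C1 + 5*z*atan(9*z/2)/4 - 5*log(81*z^2 + 4)/36


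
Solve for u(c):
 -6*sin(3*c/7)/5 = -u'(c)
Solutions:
 u(c) = C1 - 14*cos(3*c/7)/5


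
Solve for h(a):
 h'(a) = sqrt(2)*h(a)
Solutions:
 h(a) = C1*exp(sqrt(2)*a)


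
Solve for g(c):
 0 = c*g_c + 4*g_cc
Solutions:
 g(c) = C1 + C2*erf(sqrt(2)*c/4)


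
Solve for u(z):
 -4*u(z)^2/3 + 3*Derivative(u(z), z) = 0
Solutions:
 u(z) = -9/(C1 + 4*z)


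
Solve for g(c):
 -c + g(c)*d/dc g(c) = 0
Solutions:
 g(c) = -sqrt(C1 + c^2)
 g(c) = sqrt(C1 + c^2)


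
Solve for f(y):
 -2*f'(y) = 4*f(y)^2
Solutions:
 f(y) = 1/(C1 + 2*y)


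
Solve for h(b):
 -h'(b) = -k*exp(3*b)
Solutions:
 h(b) = C1 + k*exp(3*b)/3


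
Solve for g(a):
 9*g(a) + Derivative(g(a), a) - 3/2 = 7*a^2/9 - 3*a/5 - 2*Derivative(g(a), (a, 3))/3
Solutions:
 g(a) = C1*exp(-2^(1/3)*a*(-(27 + sqrt(731))^(1/3) + 2^(1/3)/(27 + sqrt(731))^(1/3))/4)*sin(2^(1/3)*sqrt(3)*a*(2^(1/3)/(27 + sqrt(731))^(1/3) + (27 + sqrt(731))^(1/3))/4) + C2*exp(-2^(1/3)*a*(-(27 + sqrt(731))^(1/3) + 2^(1/3)/(27 + sqrt(731))^(1/3))/4)*cos(2^(1/3)*sqrt(3)*a*(2^(1/3)/(27 + sqrt(731))^(1/3) + (27 + sqrt(731))^(1/3))/4) + C3*exp(2^(1/3)*a*(-(27 + sqrt(731))^(1/3) + 2^(1/3)/(27 + sqrt(731))^(1/3))/2) + 7*a^2/81 - 313*a/3645 + 11561/65610


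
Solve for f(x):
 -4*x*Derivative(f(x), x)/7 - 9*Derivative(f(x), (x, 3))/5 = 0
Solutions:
 f(x) = C1 + Integral(C2*airyai(-2940^(1/3)*x/21) + C3*airybi(-2940^(1/3)*x/21), x)


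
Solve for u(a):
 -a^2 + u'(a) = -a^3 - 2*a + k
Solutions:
 u(a) = C1 - a^4/4 + a^3/3 - a^2 + a*k


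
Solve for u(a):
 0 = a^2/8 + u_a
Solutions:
 u(a) = C1 - a^3/24


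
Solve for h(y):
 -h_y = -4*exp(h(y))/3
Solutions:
 h(y) = log(-1/(C1 + 4*y)) + log(3)


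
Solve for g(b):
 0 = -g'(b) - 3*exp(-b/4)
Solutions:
 g(b) = C1 + 12*exp(-b/4)


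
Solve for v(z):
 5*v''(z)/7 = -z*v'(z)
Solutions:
 v(z) = C1 + C2*erf(sqrt(70)*z/10)


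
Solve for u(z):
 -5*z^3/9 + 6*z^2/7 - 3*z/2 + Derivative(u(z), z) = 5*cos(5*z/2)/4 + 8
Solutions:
 u(z) = C1 + 5*z^4/36 - 2*z^3/7 + 3*z^2/4 + 8*z + sin(5*z/2)/2


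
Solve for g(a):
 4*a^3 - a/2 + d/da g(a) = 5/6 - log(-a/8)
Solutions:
 g(a) = C1 - a^4 + a^2/4 - a*log(-a) + a*(11/6 + 3*log(2))


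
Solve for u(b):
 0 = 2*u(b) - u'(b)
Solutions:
 u(b) = C1*exp(2*b)


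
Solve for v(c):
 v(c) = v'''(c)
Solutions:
 v(c) = C3*exp(c) + (C1*sin(sqrt(3)*c/2) + C2*cos(sqrt(3)*c/2))*exp(-c/2)


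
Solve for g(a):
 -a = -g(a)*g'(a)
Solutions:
 g(a) = -sqrt(C1 + a^2)
 g(a) = sqrt(C1 + a^2)


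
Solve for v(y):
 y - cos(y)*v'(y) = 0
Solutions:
 v(y) = C1 + Integral(y/cos(y), y)


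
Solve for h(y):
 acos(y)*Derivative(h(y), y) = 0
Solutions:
 h(y) = C1


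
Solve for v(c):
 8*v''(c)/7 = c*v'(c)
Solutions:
 v(c) = C1 + C2*erfi(sqrt(7)*c/4)


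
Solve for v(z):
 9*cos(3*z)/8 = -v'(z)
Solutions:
 v(z) = C1 - 3*sin(3*z)/8


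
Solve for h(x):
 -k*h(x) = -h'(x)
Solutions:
 h(x) = C1*exp(k*x)


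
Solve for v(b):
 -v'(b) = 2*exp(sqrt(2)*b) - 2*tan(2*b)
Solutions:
 v(b) = C1 - sqrt(2)*exp(sqrt(2)*b) - log(cos(2*b))


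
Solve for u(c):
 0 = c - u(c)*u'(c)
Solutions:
 u(c) = -sqrt(C1 + c^2)
 u(c) = sqrt(C1 + c^2)


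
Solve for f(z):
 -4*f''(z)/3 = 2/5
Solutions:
 f(z) = C1 + C2*z - 3*z^2/20


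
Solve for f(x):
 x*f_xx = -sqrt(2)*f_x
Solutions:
 f(x) = C1 + C2*x^(1 - sqrt(2))


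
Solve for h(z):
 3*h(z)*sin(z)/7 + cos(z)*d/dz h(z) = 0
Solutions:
 h(z) = C1*cos(z)^(3/7)


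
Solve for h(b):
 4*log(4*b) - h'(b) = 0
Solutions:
 h(b) = C1 + 4*b*log(b) - 4*b + b*log(256)


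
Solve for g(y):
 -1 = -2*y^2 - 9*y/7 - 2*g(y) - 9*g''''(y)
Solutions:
 g(y) = -y^2 - 9*y/14 + (C1*sin(2^(3/4)*sqrt(3)*y/6) + C2*cos(2^(3/4)*sqrt(3)*y/6))*exp(-2^(3/4)*sqrt(3)*y/6) + (C3*sin(2^(3/4)*sqrt(3)*y/6) + C4*cos(2^(3/4)*sqrt(3)*y/6))*exp(2^(3/4)*sqrt(3)*y/6) + 1/2


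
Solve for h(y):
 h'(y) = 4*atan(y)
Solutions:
 h(y) = C1 + 4*y*atan(y) - 2*log(y^2 + 1)


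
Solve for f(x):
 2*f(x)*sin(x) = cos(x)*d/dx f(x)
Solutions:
 f(x) = C1/cos(x)^2


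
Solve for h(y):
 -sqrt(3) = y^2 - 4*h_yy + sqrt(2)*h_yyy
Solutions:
 h(y) = C1 + C2*y + C3*exp(2*sqrt(2)*y) + y^4/48 + sqrt(2)*y^3/48 + y^2*(1 + 4*sqrt(3))/32


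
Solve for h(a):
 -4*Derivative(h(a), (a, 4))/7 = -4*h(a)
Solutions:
 h(a) = C1*exp(-7^(1/4)*a) + C2*exp(7^(1/4)*a) + C3*sin(7^(1/4)*a) + C4*cos(7^(1/4)*a)


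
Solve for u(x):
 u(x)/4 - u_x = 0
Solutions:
 u(x) = C1*exp(x/4)


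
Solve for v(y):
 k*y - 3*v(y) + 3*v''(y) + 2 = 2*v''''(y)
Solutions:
 v(y) = k*y/3 + (C1*sin(2^(3/4)*3^(1/4)*y*sin(atan(sqrt(15)/3)/2)/2) + C2*cos(2^(3/4)*3^(1/4)*y*sin(atan(sqrt(15)/3)/2)/2))*exp(-2^(3/4)*3^(1/4)*y*cos(atan(sqrt(15)/3)/2)/2) + (C3*sin(2^(3/4)*3^(1/4)*y*sin(atan(sqrt(15)/3)/2)/2) + C4*cos(2^(3/4)*3^(1/4)*y*sin(atan(sqrt(15)/3)/2)/2))*exp(2^(3/4)*3^(1/4)*y*cos(atan(sqrt(15)/3)/2)/2) + 2/3


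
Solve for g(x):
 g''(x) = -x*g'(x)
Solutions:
 g(x) = C1 + C2*erf(sqrt(2)*x/2)


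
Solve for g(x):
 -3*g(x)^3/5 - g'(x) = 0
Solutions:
 g(x) = -sqrt(10)*sqrt(-1/(C1 - 3*x))/2
 g(x) = sqrt(10)*sqrt(-1/(C1 - 3*x))/2


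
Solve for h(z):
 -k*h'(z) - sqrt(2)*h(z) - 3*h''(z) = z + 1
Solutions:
 h(z) = C1*exp(z*(-k + sqrt(k^2 - 12*sqrt(2)))/6) + C2*exp(-z*(k + sqrt(k^2 - 12*sqrt(2)))/6) + k/2 - sqrt(2)*z/2 - sqrt(2)/2


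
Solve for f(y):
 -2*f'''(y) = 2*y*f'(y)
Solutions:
 f(y) = C1 + Integral(C2*airyai(-y) + C3*airybi(-y), y)


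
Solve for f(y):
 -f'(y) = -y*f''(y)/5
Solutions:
 f(y) = C1 + C2*y^6


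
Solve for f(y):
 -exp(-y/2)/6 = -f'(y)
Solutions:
 f(y) = C1 - exp(-y/2)/3


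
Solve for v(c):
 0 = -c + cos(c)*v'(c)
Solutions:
 v(c) = C1 + Integral(c/cos(c), c)


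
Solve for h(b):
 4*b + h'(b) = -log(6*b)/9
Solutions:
 h(b) = C1 - 2*b^2 - b*log(b)/9 - b*log(6)/9 + b/9


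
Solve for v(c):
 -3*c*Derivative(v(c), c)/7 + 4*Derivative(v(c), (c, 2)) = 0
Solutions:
 v(c) = C1 + C2*erfi(sqrt(42)*c/28)


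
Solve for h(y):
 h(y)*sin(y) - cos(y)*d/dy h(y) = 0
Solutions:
 h(y) = C1/cos(y)


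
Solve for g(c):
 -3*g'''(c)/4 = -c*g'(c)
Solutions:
 g(c) = C1 + Integral(C2*airyai(6^(2/3)*c/3) + C3*airybi(6^(2/3)*c/3), c)


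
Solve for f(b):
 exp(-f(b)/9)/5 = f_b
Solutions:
 f(b) = 9*log(C1 + b/45)


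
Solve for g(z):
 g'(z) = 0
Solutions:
 g(z) = C1


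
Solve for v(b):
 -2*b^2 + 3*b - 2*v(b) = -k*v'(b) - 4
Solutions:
 v(b) = C1*exp(2*b/k) - b^2 - b*k + 3*b/2 - k^2/2 + 3*k/4 + 2


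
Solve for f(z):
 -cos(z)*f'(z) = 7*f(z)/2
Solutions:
 f(z) = C1*(sin(z) - 1)^(7/4)/(sin(z) + 1)^(7/4)


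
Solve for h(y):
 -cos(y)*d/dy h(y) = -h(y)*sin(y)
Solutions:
 h(y) = C1/cos(y)


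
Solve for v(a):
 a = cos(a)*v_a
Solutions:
 v(a) = C1 + Integral(a/cos(a), a)


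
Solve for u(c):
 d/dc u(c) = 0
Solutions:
 u(c) = C1


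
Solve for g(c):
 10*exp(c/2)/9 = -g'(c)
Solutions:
 g(c) = C1 - 20*exp(c/2)/9


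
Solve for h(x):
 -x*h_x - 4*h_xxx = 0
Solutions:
 h(x) = C1 + Integral(C2*airyai(-2^(1/3)*x/2) + C3*airybi(-2^(1/3)*x/2), x)


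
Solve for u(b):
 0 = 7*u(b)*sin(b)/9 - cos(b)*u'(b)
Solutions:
 u(b) = C1/cos(b)^(7/9)


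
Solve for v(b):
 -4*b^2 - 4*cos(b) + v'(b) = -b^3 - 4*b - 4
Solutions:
 v(b) = C1 - b^4/4 + 4*b^3/3 - 2*b^2 - 4*b + 4*sin(b)


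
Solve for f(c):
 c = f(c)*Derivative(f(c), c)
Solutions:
 f(c) = -sqrt(C1 + c^2)
 f(c) = sqrt(C1 + c^2)


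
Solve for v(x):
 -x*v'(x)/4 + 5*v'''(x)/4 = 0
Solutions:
 v(x) = C1 + Integral(C2*airyai(5^(2/3)*x/5) + C3*airybi(5^(2/3)*x/5), x)


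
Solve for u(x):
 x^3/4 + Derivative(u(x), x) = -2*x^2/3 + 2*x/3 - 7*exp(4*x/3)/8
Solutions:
 u(x) = C1 - x^4/16 - 2*x^3/9 + x^2/3 - 21*exp(4*x/3)/32


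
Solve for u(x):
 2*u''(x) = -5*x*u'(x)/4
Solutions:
 u(x) = C1 + C2*erf(sqrt(5)*x/4)


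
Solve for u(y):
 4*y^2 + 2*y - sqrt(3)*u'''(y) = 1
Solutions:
 u(y) = C1 + C2*y + C3*y^2 + sqrt(3)*y^5/45 + sqrt(3)*y^4/36 - sqrt(3)*y^3/18


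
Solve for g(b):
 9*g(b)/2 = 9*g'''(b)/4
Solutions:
 g(b) = C3*exp(2^(1/3)*b) + (C1*sin(2^(1/3)*sqrt(3)*b/2) + C2*cos(2^(1/3)*sqrt(3)*b/2))*exp(-2^(1/3)*b/2)


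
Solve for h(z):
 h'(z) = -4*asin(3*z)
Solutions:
 h(z) = C1 - 4*z*asin(3*z) - 4*sqrt(1 - 9*z^2)/3


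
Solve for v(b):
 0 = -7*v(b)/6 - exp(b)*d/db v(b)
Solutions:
 v(b) = C1*exp(7*exp(-b)/6)


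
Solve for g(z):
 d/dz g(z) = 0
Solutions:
 g(z) = C1


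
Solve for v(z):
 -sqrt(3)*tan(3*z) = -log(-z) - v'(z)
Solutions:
 v(z) = C1 - z*log(-z) + z - sqrt(3)*log(cos(3*z))/3


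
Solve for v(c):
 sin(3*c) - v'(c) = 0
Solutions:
 v(c) = C1 - cos(3*c)/3


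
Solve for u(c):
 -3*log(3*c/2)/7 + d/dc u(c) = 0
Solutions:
 u(c) = C1 + 3*c*log(c)/7 - 3*c/7 - 3*c*log(2)/7 + 3*c*log(3)/7


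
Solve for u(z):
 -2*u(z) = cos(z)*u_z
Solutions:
 u(z) = C1*(sin(z) - 1)/(sin(z) + 1)


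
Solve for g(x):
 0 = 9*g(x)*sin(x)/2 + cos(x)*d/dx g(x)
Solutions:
 g(x) = C1*cos(x)^(9/2)


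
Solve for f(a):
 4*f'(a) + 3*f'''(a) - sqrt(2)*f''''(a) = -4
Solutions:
 f(a) = C1 + C2*exp(a*(-2*(sqrt(3) + 5*sqrt(2)/4)^(1/3) - 1/(sqrt(3) + 5*sqrt(2)/4)^(1/3) + 2*sqrt(2))/4)*sin(sqrt(3)*a*(-2*(sqrt(3) + 5*sqrt(2)/4)^(1/3) + (sqrt(3) + 5*sqrt(2)/4)^(-1/3))/4) + C3*exp(a*(-2*(sqrt(3) + 5*sqrt(2)/4)^(1/3) - 1/(sqrt(3) + 5*sqrt(2)/4)^(1/3) + 2*sqrt(2))/4)*cos(sqrt(3)*a*(-2*(sqrt(3) + 5*sqrt(2)/4)^(1/3) + (sqrt(3) + 5*sqrt(2)/4)^(-1/3))/4) + C4*exp(a*(1/(2*(sqrt(3) + 5*sqrt(2)/4)^(1/3)) + sqrt(2)/2 + (sqrt(3) + 5*sqrt(2)/4)^(1/3))) - a


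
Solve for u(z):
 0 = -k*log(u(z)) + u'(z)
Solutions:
 li(u(z)) = C1 + k*z


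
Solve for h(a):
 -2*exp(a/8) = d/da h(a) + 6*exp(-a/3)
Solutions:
 h(a) = C1 - 16*exp(a/8) + 18*exp(-a/3)


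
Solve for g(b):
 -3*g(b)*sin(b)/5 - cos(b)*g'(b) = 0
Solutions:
 g(b) = C1*cos(b)^(3/5)


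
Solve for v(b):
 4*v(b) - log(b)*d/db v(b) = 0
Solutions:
 v(b) = C1*exp(4*li(b))


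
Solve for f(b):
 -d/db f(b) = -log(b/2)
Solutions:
 f(b) = C1 + b*log(b) - b - b*log(2)


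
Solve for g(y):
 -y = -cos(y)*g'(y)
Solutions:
 g(y) = C1 + Integral(y/cos(y), y)


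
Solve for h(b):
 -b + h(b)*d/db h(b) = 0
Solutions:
 h(b) = -sqrt(C1 + b^2)
 h(b) = sqrt(C1 + b^2)


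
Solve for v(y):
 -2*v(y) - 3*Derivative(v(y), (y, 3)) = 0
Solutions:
 v(y) = C3*exp(-2^(1/3)*3^(2/3)*y/3) + (C1*sin(2^(1/3)*3^(1/6)*y/2) + C2*cos(2^(1/3)*3^(1/6)*y/2))*exp(2^(1/3)*3^(2/3)*y/6)


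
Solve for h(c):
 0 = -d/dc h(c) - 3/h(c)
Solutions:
 h(c) = -sqrt(C1 - 6*c)
 h(c) = sqrt(C1 - 6*c)


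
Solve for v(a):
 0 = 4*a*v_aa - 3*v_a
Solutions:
 v(a) = C1 + C2*a^(7/4)


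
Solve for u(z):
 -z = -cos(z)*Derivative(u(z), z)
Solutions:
 u(z) = C1 + Integral(z/cos(z), z)


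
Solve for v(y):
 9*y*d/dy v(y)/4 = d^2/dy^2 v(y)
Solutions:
 v(y) = C1 + C2*erfi(3*sqrt(2)*y/4)


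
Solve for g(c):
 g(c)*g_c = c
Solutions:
 g(c) = -sqrt(C1 + c^2)
 g(c) = sqrt(C1 + c^2)


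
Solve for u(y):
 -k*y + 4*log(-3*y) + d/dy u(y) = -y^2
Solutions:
 u(y) = C1 + k*y^2/2 - y^3/3 - 4*y*log(-y) + 4*y*(1 - log(3))


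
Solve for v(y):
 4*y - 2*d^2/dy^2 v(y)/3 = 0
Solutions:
 v(y) = C1 + C2*y + y^3


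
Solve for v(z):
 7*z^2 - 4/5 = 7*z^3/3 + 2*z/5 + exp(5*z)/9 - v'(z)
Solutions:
 v(z) = C1 + 7*z^4/12 - 7*z^3/3 + z^2/5 + 4*z/5 + exp(5*z)/45


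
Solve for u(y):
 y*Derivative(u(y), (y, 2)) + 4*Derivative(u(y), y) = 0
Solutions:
 u(y) = C1 + C2/y^3


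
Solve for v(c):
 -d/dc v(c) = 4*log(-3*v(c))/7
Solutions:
 7*Integral(1/(log(-_y) + log(3)), (_y, v(c)))/4 = C1 - c


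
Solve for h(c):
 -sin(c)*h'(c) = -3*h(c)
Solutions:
 h(c) = C1*(cos(c) - 1)^(3/2)/(cos(c) + 1)^(3/2)


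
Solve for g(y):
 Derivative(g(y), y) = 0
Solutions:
 g(y) = C1


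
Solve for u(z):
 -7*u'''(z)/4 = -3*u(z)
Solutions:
 u(z) = C3*exp(12^(1/3)*7^(2/3)*z/7) + (C1*sin(14^(2/3)*3^(5/6)*z/14) + C2*cos(14^(2/3)*3^(5/6)*z/14))*exp(-12^(1/3)*7^(2/3)*z/14)


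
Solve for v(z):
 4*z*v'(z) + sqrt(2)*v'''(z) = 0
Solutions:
 v(z) = C1 + Integral(C2*airyai(-sqrt(2)*z) + C3*airybi(-sqrt(2)*z), z)


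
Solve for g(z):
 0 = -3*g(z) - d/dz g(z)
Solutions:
 g(z) = C1*exp(-3*z)


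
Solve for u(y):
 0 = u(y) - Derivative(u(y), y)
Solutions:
 u(y) = C1*exp(y)


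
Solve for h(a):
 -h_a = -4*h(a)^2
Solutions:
 h(a) = -1/(C1 + 4*a)


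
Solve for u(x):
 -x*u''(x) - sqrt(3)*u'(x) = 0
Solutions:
 u(x) = C1 + C2*x^(1 - sqrt(3))


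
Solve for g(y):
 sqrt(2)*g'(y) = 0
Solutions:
 g(y) = C1


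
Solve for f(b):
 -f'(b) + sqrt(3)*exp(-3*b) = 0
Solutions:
 f(b) = C1 - sqrt(3)*exp(-3*b)/3


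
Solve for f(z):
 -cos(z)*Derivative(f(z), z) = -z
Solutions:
 f(z) = C1 + Integral(z/cos(z), z)


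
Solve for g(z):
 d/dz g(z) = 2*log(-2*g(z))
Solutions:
 -Integral(1/(log(-_y) + log(2)), (_y, g(z)))/2 = C1 - z


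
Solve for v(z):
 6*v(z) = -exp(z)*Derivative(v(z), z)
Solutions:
 v(z) = C1*exp(6*exp(-z))


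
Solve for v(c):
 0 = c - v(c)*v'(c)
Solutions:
 v(c) = -sqrt(C1 + c^2)
 v(c) = sqrt(C1 + c^2)


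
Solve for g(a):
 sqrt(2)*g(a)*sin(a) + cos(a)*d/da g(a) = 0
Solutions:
 g(a) = C1*cos(a)^(sqrt(2))


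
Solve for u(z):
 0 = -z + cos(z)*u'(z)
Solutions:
 u(z) = C1 + Integral(z/cos(z), z)


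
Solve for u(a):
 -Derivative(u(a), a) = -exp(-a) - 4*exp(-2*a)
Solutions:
 u(a) = C1 - exp(-a) - 2*exp(-2*a)


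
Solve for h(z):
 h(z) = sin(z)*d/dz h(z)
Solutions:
 h(z) = C1*sqrt(cos(z) - 1)/sqrt(cos(z) + 1)


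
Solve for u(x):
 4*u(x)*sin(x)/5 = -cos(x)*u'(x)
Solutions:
 u(x) = C1*cos(x)^(4/5)


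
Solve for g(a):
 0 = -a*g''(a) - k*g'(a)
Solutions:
 g(a) = C1 + a^(1 - re(k))*(C2*sin(log(a)*Abs(im(k))) + C3*cos(log(a)*im(k)))


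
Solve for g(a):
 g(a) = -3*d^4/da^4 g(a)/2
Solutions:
 g(a) = (C1*sin(6^(3/4)*a/6) + C2*cos(6^(3/4)*a/6))*exp(-6^(3/4)*a/6) + (C3*sin(6^(3/4)*a/6) + C4*cos(6^(3/4)*a/6))*exp(6^(3/4)*a/6)


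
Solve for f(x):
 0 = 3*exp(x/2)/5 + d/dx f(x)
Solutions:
 f(x) = C1 - 6*exp(x/2)/5


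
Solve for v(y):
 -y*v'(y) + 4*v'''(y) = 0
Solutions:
 v(y) = C1 + Integral(C2*airyai(2^(1/3)*y/2) + C3*airybi(2^(1/3)*y/2), y)


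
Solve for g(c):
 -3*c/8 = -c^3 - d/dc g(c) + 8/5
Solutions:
 g(c) = C1 - c^4/4 + 3*c^2/16 + 8*c/5


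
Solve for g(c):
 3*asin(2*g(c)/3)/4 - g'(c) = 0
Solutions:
 Integral(1/asin(2*_y/3), (_y, g(c))) = C1 + 3*c/4


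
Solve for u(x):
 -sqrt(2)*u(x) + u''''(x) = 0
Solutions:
 u(x) = C1*exp(-2^(1/8)*x) + C2*exp(2^(1/8)*x) + C3*sin(2^(1/8)*x) + C4*cos(2^(1/8)*x)


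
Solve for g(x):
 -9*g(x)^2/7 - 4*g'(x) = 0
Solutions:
 g(x) = 28/(C1 + 9*x)


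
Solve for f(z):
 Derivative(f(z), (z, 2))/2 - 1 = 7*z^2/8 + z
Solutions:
 f(z) = C1 + C2*z + 7*z^4/48 + z^3/3 + z^2


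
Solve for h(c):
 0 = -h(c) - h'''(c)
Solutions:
 h(c) = C3*exp(-c) + (C1*sin(sqrt(3)*c/2) + C2*cos(sqrt(3)*c/2))*exp(c/2)


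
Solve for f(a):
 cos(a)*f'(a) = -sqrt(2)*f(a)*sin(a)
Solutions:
 f(a) = C1*cos(a)^(sqrt(2))


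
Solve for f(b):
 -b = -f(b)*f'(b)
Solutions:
 f(b) = -sqrt(C1 + b^2)
 f(b) = sqrt(C1 + b^2)


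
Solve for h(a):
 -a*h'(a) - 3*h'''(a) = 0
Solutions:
 h(a) = C1 + Integral(C2*airyai(-3^(2/3)*a/3) + C3*airybi(-3^(2/3)*a/3), a)


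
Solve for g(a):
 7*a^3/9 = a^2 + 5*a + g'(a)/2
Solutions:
 g(a) = C1 + 7*a^4/18 - 2*a^3/3 - 5*a^2


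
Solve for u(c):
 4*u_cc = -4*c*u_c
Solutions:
 u(c) = C1 + C2*erf(sqrt(2)*c/2)


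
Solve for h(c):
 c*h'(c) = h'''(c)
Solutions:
 h(c) = C1 + Integral(C2*airyai(c) + C3*airybi(c), c)


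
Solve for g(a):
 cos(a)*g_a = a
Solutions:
 g(a) = C1 + Integral(a/cos(a), a)


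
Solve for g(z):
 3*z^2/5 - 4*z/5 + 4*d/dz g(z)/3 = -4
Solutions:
 g(z) = C1 - 3*z^3/20 + 3*z^2/10 - 3*z


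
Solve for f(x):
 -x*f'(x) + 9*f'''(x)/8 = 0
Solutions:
 f(x) = C1 + Integral(C2*airyai(2*3^(1/3)*x/3) + C3*airybi(2*3^(1/3)*x/3), x)


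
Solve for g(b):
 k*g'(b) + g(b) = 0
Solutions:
 g(b) = C1*exp(-b/k)


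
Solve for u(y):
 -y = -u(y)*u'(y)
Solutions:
 u(y) = -sqrt(C1 + y^2)
 u(y) = sqrt(C1 + y^2)


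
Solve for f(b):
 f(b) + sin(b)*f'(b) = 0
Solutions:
 f(b) = C1*sqrt(cos(b) + 1)/sqrt(cos(b) - 1)


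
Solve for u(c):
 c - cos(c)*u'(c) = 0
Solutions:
 u(c) = C1 + Integral(c/cos(c), c)


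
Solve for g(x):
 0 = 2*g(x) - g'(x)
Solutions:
 g(x) = C1*exp(2*x)


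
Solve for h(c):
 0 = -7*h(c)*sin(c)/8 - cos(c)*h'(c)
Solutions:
 h(c) = C1*cos(c)^(7/8)


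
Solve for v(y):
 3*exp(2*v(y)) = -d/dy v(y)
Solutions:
 v(y) = log(-sqrt(-1/(C1 - 3*y))) - log(2)/2
 v(y) = log(-1/(C1 - 3*y))/2 - log(2)/2


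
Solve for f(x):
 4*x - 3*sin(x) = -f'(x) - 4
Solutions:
 f(x) = C1 - 2*x^2 - 4*x - 3*cos(x)


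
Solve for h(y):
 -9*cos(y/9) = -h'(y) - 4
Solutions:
 h(y) = C1 - 4*y + 81*sin(y/9)


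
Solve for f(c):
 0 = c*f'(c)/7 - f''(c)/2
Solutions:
 f(c) = C1 + C2*erfi(sqrt(7)*c/7)


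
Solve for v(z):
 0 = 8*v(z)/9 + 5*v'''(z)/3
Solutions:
 v(z) = C3*exp(-2*15^(2/3)*z/15) + (C1*sin(3^(1/6)*5^(2/3)*z/5) + C2*cos(3^(1/6)*5^(2/3)*z/5))*exp(15^(2/3)*z/15)


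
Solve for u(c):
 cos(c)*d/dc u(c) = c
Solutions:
 u(c) = C1 + Integral(c/cos(c), c)


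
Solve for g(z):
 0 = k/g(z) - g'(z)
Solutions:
 g(z) = -sqrt(C1 + 2*k*z)
 g(z) = sqrt(C1 + 2*k*z)


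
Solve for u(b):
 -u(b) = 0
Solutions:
 u(b) = 0


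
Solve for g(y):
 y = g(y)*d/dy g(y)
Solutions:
 g(y) = -sqrt(C1 + y^2)
 g(y) = sqrt(C1 + y^2)


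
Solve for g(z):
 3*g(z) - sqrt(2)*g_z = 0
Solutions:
 g(z) = C1*exp(3*sqrt(2)*z/2)


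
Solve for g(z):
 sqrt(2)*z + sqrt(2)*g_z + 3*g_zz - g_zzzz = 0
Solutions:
 g(z) = C1 + C2*exp(-sqrt(2)*z) + C3*exp(z*(sqrt(2) + sqrt(6))/2) + C4*exp(z*(-sqrt(6) + sqrt(2))/2) - z^2/2 + 3*sqrt(2)*z/2


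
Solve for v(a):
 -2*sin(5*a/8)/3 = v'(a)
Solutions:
 v(a) = C1 + 16*cos(5*a/8)/15


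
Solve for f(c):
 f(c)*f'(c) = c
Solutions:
 f(c) = -sqrt(C1 + c^2)
 f(c) = sqrt(C1 + c^2)


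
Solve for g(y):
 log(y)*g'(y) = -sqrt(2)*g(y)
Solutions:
 g(y) = C1*exp(-sqrt(2)*li(y))


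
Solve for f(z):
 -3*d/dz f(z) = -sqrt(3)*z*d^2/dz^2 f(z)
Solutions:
 f(z) = C1 + C2*z^(1 + sqrt(3))


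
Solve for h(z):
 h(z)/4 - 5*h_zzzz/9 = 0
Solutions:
 h(z) = C1*exp(-5^(3/4)*sqrt(6)*z/10) + C2*exp(5^(3/4)*sqrt(6)*z/10) + C3*sin(5^(3/4)*sqrt(6)*z/10) + C4*cos(5^(3/4)*sqrt(6)*z/10)


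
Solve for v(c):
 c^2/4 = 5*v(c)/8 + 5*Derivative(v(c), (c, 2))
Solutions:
 v(c) = C1*sin(sqrt(2)*c/4) + C2*cos(sqrt(2)*c/4) + 2*c^2/5 - 32/5


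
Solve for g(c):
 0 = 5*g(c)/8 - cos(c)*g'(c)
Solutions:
 g(c) = C1*(sin(c) + 1)^(5/16)/(sin(c) - 1)^(5/16)


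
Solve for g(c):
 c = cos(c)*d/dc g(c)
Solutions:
 g(c) = C1 + Integral(c/cos(c), c)


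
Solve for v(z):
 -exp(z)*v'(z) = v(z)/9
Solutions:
 v(z) = C1*exp(exp(-z)/9)


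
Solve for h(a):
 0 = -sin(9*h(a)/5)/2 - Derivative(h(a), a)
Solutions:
 a/2 + 5*log(cos(9*h(a)/5) - 1)/18 - 5*log(cos(9*h(a)/5) + 1)/18 = C1


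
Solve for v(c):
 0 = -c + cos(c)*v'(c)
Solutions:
 v(c) = C1 + Integral(c/cos(c), c)


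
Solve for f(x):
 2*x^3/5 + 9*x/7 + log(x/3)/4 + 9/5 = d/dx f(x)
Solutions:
 f(x) = C1 + x^4/10 + 9*x^2/14 + x*log(x)/4 - x*log(3)/4 + 31*x/20


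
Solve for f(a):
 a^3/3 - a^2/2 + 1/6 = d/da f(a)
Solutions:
 f(a) = C1 + a^4/12 - a^3/6 + a/6


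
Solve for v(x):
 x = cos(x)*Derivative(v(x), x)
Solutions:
 v(x) = C1 + Integral(x/cos(x), x)


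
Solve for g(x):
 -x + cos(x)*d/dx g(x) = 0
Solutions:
 g(x) = C1 + Integral(x/cos(x), x)


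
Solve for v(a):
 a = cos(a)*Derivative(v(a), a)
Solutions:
 v(a) = C1 + Integral(a/cos(a), a)


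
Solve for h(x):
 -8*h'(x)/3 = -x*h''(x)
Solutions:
 h(x) = C1 + C2*x^(11/3)


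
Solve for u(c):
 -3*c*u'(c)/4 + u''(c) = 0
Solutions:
 u(c) = C1 + C2*erfi(sqrt(6)*c/4)


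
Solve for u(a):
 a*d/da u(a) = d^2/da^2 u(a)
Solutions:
 u(a) = C1 + C2*erfi(sqrt(2)*a/2)


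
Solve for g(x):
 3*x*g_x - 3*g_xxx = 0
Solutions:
 g(x) = C1 + Integral(C2*airyai(x) + C3*airybi(x), x)


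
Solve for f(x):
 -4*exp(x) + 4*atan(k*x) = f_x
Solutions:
 f(x) = C1 + 4*Piecewise((x*atan(k*x) - log(k^2*x^2 + 1)/(2*k), Ne(k, 0)), (0, True)) - 4*exp(x)


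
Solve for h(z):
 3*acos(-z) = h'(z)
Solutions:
 h(z) = C1 + 3*z*acos(-z) + 3*sqrt(1 - z^2)


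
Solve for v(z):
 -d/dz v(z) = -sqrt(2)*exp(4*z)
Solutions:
 v(z) = C1 + sqrt(2)*exp(4*z)/4


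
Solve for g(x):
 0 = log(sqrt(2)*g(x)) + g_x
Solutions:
 2*Integral(1/(2*log(_y) + log(2)), (_y, g(x))) = C1 - x


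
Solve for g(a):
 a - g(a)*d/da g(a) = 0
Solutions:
 g(a) = -sqrt(C1 + a^2)
 g(a) = sqrt(C1 + a^2)


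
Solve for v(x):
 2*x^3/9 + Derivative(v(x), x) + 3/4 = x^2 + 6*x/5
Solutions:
 v(x) = C1 - x^4/18 + x^3/3 + 3*x^2/5 - 3*x/4


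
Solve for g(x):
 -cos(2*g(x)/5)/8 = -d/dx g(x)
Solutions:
 -x/8 - 5*log(sin(2*g(x)/5) - 1)/4 + 5*log(sin(2*g(x)/5) + 1)/4 = C1


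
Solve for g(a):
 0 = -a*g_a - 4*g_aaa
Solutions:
 g(a) = C1 + Integral(C2*airyai(-2^(1/3)*a/2) + C3*airybi(-2^(1/3)*a/2), a)


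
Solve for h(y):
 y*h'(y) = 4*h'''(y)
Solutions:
 h(y) = C1 + Integral(C2*airyai(2^(1/3)*y/2) + C3*airybi(2^(1/3)*y/2), y)


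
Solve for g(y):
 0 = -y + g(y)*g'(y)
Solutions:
 g(y) = -sqrt(C1 + y^2)
 g(y) = sqrt(C1 + y^2)


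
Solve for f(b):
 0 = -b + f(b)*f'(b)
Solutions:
 f(b) = -sqrt(C1 + b^2)
 f(b) = sqrt(C1 + b^2)


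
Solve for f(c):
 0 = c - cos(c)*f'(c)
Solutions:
 f(c) = C1 + Integral(c/cos(c), c)


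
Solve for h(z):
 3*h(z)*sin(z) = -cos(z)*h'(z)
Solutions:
 h(z) = C1*cos(z)^3


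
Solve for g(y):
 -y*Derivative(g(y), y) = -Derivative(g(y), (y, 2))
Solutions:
 g(y) = C1 + C2*erfi(sqrt(2)*y/2)


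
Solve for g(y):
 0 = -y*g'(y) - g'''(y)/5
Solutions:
 g(y) = C1 + Integral(C2*airyai(-5^(1/3)*y) + C3*airybi(-5^(1/3)*y), y)


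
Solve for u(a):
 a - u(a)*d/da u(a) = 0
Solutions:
 u(a) = -sqrt(C1 + a^2)
 u(a) = sqrt(C1 + a^2)


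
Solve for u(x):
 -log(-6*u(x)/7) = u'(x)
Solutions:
 Integral(1/(log(-_y) - log(7) + log(6)), (_y, u(x))) = C1 - x


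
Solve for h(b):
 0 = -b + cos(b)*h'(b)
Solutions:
 h(b) = C1 + Integral(b/cos(b), b)


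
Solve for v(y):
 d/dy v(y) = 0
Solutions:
 v(y) = C1


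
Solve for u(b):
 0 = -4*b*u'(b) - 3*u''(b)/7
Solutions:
 u(b) = C1 + C2*erf(sqrt(42)*b/3)


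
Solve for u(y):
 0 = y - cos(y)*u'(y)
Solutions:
 u(y) = C1 + Integral(y/cos(y), y)


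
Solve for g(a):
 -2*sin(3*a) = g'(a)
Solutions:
 g(a) = C1 + 2*cos(3*a)/3


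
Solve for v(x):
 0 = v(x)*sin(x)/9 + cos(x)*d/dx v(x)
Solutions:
 v(x) = C1*cos(x)^(1/9)


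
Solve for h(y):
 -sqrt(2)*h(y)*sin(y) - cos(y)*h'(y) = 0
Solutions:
 h(y) = C1*cos(y)^(sqrt(2))


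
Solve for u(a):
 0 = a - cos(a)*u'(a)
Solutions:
 u(a) = C1 + Integral(a/cos(a), a)


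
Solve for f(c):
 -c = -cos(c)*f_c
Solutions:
 f(c) = C1 + Integral(c/cos(c), c)


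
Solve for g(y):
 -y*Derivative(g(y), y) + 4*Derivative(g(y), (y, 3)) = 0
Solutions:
 g(y) = C1 + Integral(C2*airyai(2^(1/3)*y/2) + C3*airybi(2^(1/3)*y/2), y)


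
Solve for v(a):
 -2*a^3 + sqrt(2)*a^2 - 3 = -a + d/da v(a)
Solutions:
 v(a) = C1 - a^4/2 + sqrt(2)*a^3/3 + a^2/2 - 3*a


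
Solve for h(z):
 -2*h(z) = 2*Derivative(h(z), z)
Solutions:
 h(z) = C1*exp(-z)


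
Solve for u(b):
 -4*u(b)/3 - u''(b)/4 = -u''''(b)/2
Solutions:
 u(b) = C1*exp(-sqrt(3)*b*sqrt(3 + sqrt(393))/6) + C2*exp(sqrt(3)*b*sqrt(3 + sqrt(393))/6) + C3*sin(sqrt(3)*b*sqrt(-3 + sqrt(393))/6) + C4*cos(sqrt(3)*b*sqrt(-3 + sqrt(393))/6)


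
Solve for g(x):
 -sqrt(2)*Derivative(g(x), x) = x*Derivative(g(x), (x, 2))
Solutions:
 g(x) = C1 + C2*x^(1 - sqrt(2))


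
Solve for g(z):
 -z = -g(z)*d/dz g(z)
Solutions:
 g(z) = -sqrt(C1 + z^2)
 g(z) = sqrt(C1 + z^2)


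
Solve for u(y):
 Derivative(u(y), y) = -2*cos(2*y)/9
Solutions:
 u(y) = C1 - sin(2*y)/9


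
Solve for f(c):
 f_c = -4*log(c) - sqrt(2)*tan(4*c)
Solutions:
 f(c) = C1 - 4*c*log(c) + 4*c + sqrt(2)*log(cos(4*c))/4


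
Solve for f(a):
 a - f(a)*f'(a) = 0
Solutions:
 f(a) = -sqrt(C1 + a^2)
 f(a) = sqrt(C1 + a^2)


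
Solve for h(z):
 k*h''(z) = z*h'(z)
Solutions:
 h(z) = C1 + C2*erf(sqrt(2)*z*sqrt(-1/k)/2)/sqrt(-1/k)


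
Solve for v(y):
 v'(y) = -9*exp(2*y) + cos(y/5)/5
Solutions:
 v(y) = C1 - 9*exp(2*y)/2 + sin(y/5)


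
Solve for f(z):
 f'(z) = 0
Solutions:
 f(z) = C1


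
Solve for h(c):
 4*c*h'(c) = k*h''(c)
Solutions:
 h(c) = C1 + C2*erf(sqrt(2)*c*sqrt(-1/k))/sqrt(-1/k)


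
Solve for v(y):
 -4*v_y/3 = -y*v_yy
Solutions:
 v(y) = C1 + C2*y^(7/3)


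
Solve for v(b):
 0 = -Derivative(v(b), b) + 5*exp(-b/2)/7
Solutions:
 v(b) = C1 - 10*exp(-b/2)/7


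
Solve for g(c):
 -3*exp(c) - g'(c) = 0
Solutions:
 g(c) = C1 - 3*exp(c)


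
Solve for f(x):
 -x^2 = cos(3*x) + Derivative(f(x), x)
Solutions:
 f(x) = C1 - x^3/3 - sin(3*x)/3


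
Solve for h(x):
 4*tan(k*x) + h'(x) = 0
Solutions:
 h(x) = C1 - 4*Piecewise((-log(cos(k*x))/k, Ne(k, 0)), (0, True))


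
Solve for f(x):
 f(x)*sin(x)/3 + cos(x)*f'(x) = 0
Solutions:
 f(x) = C1*cos(x)^(1/3)


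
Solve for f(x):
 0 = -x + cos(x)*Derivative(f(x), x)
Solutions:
 f(x) = C1 + Integral(x/cos(x), x)


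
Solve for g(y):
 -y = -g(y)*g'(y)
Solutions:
 g(y) = -sqrt(C1 + y^2)
 g(y) = sqrt(C1 + y^2)


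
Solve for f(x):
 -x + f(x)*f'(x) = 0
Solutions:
 f(x) = -sqrt(C1 + x^2)
 f(x) = sqrt(C1 + x^2)


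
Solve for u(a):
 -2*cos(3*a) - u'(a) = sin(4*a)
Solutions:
 u(a) = C1 - 2*sin(3*a)/3 + cos(4*a)/4


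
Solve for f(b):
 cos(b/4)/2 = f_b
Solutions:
 f(b) = C1 + 2*sin(b/4)


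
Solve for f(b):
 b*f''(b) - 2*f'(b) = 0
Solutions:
 f(b) = C1 + C2*b^3


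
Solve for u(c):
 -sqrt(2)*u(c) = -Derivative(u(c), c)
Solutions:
 u(c) = C1*exp(sqrt(2)*c)


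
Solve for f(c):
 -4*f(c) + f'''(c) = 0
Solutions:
 f(c) = C3*exp(2^(2/3)*c) + (C1*sin(2^(2/3)*sqrt(3)*c/2) + C2*cos(2^(2/3)*sqrt(3)*c/2))*exp(-2^(2/3)*c/2)


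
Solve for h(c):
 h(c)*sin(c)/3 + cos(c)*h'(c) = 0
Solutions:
 h(c) = C1*cos(c)^(1/3)


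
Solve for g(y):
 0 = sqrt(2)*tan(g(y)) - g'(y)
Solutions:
 g(y) = pi - asin(C1*exp(sqrt(2)*y))
 g(y) = asin(C1*exp(sqrt(2)*y))


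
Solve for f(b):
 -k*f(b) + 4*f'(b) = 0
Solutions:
 f(b) = C1*exp(b*k/4)


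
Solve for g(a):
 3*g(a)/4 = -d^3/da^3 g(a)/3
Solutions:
 g(a) = C3*exp(-2^(1/3)*3^(2/3)*a/2) + (C1*sin(3*2^(1/3)*3^(1/6)*a/4) + C2*cos(3*2^(1/3)*3^(1/6)*a/4))*exp(2^(1/3)*3^(2/3)*a/4)


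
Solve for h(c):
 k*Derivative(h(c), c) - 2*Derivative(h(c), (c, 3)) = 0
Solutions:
 h(c) = C1 + C2*exp(-sqrt(2)*c*sqrt(k)/2) + C3*exp(sqrt(2)*c*sqrt(k)/2)


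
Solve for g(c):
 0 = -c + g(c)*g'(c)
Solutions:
 g(c) = -sqrt(C1 + c^2)
 g(c) = sqrt(C1 + c^2)


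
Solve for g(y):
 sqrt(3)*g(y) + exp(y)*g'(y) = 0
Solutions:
 g(y) = C1*exp(sqrt(3)*exp(-y))


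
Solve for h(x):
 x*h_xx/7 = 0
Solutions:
 h(x) = C1 + C2*x


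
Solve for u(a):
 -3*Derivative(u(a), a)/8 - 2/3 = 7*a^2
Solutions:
 u(a) = C1 - 56*a^3/9 - 16*a/9


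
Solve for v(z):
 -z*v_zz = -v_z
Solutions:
 v(z) = C1 + C2*z^2


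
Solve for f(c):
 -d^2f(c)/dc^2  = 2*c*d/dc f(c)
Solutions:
 f(c) = C1 + C2*erf(c)


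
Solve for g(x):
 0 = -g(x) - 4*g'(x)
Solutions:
 g(x) = C1*exp(-x/4)


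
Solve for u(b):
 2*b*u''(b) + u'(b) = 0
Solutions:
 u(b) = C1 + C2*sqrt(b)


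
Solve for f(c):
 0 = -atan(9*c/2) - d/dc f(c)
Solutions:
 f(c) = C1 - c*atan(9*c/2) + log(81*c^2 + 4)/9


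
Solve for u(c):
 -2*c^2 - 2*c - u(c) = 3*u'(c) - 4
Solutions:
 u(c) = C1*exp(-c/3) - 2*c^2 + 10*c - 26


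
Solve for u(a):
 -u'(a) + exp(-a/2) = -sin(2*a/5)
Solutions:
 u(a) = C1 - 5*cos(2*a/5)/2 - 2*exp(-a/2)


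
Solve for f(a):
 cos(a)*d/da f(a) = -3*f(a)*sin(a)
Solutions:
 f(a) = C1*cos(a)^3


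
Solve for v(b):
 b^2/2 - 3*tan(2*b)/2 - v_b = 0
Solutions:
 v(b) = C1 + b^3/6 + 3*log(cos(2*b))/4


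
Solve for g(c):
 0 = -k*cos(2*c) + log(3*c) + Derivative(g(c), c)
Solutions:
 g(c) = C1 - c*log(c) - c*log(3) + c + k*sin(2*c)/2


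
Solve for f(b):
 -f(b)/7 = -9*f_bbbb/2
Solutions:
 f(b) = C1*exp(-2^(1/4)*sqrt(3)*7^(3/4)*b/21) + C2*exp(2^(1/4)*sqrt(3)*7^(3/4)*b/21) + C3*sin(2^(1/4)*sqrt(3)*7^(3/4)*b/21) + C4*cos(2^(1/4)*sqrt(3)*7^(3/4)*b/21)


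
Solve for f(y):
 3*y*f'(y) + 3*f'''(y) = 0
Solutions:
 f(y) = C1 + Integral(C2*airyai(-y) + C3*airybi(-y), y)


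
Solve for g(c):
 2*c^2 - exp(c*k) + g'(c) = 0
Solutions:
 g(c) = C1 - 2*c^3/3 + exp(c*k)/k


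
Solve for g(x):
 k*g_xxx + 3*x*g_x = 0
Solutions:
 g(x) = C1 + Integral(C2*airyai(3^(1/3)*x*(-1/k)^(1/3)) + C3*airybi(3^(1/3)*x*(-1/k)^(1/3)), x)


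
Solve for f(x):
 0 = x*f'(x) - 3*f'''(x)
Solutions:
 f(x) = C1 + Integral(C2*airyai(3^(2/3)*x/3) + C3*airybi(3^(2/3)*x/3), x)


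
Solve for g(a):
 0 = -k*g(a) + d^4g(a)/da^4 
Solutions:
 g(a) = C1*exp(-a*k^(1/4)) + C2*exp(a*k^(1/4)) + C3*exp(-I*a*k^(1/4)) + C4*exp(I*a*k^(1/4))


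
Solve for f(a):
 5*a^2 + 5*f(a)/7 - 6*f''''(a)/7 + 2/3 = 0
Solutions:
 f(a) = C1*exp(-5^(1/4)*6^(3/4)*a/6) + C2*exp(5^(1/4)*6^(3/4)*a/6) + C3*sin(5^(1/4)*6^(3/4)*a/6) + C4*cos(5^(1/4)*6^(3/4)*a/6) - 7*a^2 - 14/15


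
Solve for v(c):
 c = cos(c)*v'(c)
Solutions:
 v(c) = C1 + Integral(c/cos(c), c)


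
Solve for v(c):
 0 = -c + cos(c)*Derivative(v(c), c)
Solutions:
 v(c) = C1 + Integral(c/cos(c), c)


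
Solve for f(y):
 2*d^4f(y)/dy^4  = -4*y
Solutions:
 f(y) = C1 + C2*y + C3*y^2 + C4*y^3 - y^5/60


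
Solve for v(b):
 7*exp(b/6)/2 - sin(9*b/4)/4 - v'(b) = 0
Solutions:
 v(b) = C1 + 21*exp(b/6) + cos(9*b/4)/9


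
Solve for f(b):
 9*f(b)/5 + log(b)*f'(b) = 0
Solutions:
 f(b) = C1*exp(-9*li(b)/5)


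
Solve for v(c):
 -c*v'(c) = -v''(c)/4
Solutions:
 v(c) = C1 + C2*erfi(sqrt(2)*c)


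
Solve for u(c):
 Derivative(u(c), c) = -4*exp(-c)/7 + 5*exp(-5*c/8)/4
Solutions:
 u(c) = C1 + 4*exp(-c)/7 - 2*exp(-5*c/8)


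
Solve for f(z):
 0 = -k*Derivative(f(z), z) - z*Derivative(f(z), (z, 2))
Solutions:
 f(z) = C1 + z^(1 - re(k))*(C2*sin(log(z)*Abs(im(k))) + C3*cos(log(z)*im(k)))


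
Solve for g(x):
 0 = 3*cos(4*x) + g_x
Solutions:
 g(x) = C1 - 3*sin(4*x)/4


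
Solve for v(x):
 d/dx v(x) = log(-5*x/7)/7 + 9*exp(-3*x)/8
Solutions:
 v(x) = C1 + x*log(-x)/7 + x*(-log(7) - 1 + log(5))/7 - 3*exp(-3*x)/8


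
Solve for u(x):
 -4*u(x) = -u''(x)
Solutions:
 u(x) = C1*exp(-2*x) + C2*exp(2*x)


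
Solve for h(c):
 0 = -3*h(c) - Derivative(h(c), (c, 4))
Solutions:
 h(c) = (C1*sin(sqrt(2)*3^(1/4)*c/2) + C2*cos(sqrt(2)*3^(1/4)*c/2))*exp(-sqrt(2)*3^(1/4)*c/2) + (C3*sin(sqrt(2)*3^(1/4)*c/2) + C4*cos(sqrt(2)*3^(1/4)*c/2))*exp(sqrt(2)*3^(1/4)*c/2)


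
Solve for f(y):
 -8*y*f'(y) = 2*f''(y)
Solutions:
 f(y) = C1 + C2*erf(sqrt(2)*y)


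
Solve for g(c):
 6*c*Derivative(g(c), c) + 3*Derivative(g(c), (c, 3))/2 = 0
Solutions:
 g(c) = C1 + Integral(C2*airyai(-2^(2/3)*c) + C3*airybi(-2^(2/3)*c), c)


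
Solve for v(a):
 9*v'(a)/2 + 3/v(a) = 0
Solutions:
 v(a) = -sqrt(C1 - 12*a)/3
 v(a) = sqrt(C1 - 12*a)/3


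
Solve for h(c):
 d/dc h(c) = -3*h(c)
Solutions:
 h(c) = C1*exp(-3*c)


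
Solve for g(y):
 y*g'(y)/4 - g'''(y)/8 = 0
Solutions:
 g(y) = C1 + Integral(C2*airyai(2^(1/3)*y) + C3*airybi(2^(1/3)*y), y)


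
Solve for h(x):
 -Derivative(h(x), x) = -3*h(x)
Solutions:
 h(x) = C1*exp(3*x)


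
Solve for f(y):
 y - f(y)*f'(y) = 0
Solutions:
 f(y) = -sqrt(C1 + y^2)
 f(y) = sqrt(C1 + y^2)


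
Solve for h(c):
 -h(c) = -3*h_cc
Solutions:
 h(c) = C1*exp(-sqrt(3)*c/3) + C2*exp(sqrt(3)*c/3)


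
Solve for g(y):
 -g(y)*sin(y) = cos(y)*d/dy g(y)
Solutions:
 g(y) = C1*cos(y)


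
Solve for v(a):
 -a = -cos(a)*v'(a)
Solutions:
 v(a) = C1 + Integral(a/cos(a), a)


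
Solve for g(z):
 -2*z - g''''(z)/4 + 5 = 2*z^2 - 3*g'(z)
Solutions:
 g(z) = C1 + C4*exp(12^(1/3)*z) + 2*z^3/9 + z^2/3 - 5*z/3 + (C2*sin(2^(2/3)*3^(5/6)*z/2) + C3*cos(2^(2/3)*3^(5/6)*z/2))*exp(-12^(1/3)*z/2)


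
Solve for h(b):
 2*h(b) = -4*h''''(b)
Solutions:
 h(b) = (C1*sin(2^(1/4)*b/2) + C2*cos(2^(1/4)*b/2))*exp(-2^(1/4)*b/2) + (C3*sin(2^(1/4)*b/2) + C4*cos(2^(1/4)*b/2))*exp(2^(1/4)*b/2)


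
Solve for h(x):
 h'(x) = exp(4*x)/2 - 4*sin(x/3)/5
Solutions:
 h(x) = C1 + exp(4*x)/8 + 12*cos(x/3)/5


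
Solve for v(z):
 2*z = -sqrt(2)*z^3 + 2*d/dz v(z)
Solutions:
 v(z) = C1 + sqrt(2)*z^4/8 + z^2/2


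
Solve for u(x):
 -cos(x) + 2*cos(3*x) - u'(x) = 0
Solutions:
 u(x) = C1 - sin(x) + 2*sin(3*x)/3


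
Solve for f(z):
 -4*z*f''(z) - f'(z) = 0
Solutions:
 f(z) = C1 + C2*z^(3/4)


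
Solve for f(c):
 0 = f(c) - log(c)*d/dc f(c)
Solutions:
 f(c) = C1*exp(li(c))


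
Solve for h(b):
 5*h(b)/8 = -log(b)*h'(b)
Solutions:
 h(b) = C1*exp(-5*li(b)/8)


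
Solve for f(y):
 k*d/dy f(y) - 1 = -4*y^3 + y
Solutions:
 f(y) = C1 - y^4/k + y^2/(2*k) + y/k


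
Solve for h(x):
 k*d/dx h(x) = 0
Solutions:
 h(x) = C1


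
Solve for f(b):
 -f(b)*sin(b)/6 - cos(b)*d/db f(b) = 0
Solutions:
 f(b) = C1*cos(b)^(1/6)


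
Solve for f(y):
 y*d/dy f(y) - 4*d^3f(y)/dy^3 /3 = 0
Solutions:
 f(y) = C1 + Integral(C2*airyai(6^(1/3)*y/2) + C3*airybi(6^(1/3)*y/2), y)


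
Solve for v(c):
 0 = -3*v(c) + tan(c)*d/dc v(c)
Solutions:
 v(c) = C1*sin(c)^3


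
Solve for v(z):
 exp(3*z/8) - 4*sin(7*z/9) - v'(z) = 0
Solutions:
 v(z) = C1 + 8*exp(3*z/8)/3 + 36*cos(7*z/9)/7


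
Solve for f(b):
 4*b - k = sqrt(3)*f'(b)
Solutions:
 f(b) = C1 + 2*sqrt(3)*b^2/3 - sqrt(3)*b*k/3


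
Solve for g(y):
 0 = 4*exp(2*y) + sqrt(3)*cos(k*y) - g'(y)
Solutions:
 g(y) = C1 + 2*exp(2*y) + sqrt(3)*sin(k*y)/k


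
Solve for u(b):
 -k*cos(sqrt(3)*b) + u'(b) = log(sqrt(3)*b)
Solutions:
 u(b) = C1 + b*log(b) - b + b*log(3)/2 + sqrt(3)*k*sin(sqrt(3)*b)/3


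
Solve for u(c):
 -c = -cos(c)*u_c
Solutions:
 u(c) = C1 + Integral(c/cos(c), c)


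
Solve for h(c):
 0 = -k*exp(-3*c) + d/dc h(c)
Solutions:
 h(c) = C1 - k*exp(-3*c)/3


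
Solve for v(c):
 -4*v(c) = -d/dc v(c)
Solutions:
 v(c) = C1*exp(4*c)


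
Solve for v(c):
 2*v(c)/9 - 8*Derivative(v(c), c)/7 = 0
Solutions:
 v(c) = C1*exp(7*c/36)


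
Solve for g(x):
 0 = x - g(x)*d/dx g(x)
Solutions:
 g(x) = -sqrt(C1 + x^2)
 g(x) = sqrt(C1 + x^2)


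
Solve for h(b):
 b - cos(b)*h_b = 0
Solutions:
 h(b) = C1 + Integral(b/cos(b), b)


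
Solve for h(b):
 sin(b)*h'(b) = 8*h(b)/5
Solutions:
 h(b) = C1*(cos(b) - 1)^(4/5)/(cos(b) + 1)^(4/5)


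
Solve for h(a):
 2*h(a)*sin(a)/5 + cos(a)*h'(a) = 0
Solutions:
 h(a) = C1*cos(a)^(2/5)


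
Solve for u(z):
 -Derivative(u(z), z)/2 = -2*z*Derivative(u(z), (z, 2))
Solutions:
 u(z) = C1 + C2*z^(5/4)


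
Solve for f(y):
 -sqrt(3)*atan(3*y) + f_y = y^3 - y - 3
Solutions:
 f(y) = C1 + y^4/4 - y^2/2 - 3*y + sqrt(3)*(y*atan(3*y) - log(9*y^2 + 1)/6)


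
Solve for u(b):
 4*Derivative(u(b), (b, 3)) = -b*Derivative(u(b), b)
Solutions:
 u(b) = C1 + Integral(C2*airyai(-2^(1/3)*b/2) + C3*airybi(-2^(1/3)*b/2), b)


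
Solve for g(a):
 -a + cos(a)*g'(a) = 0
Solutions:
 g(a) = C1 + Integral(a/cos(a), a)


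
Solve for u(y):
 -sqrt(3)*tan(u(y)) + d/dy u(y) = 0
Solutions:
 u(y) = pi - asin(C1*exp(sqrt(3)*y))
 u(y) = asin(C1*exp(sqrt(3)*y))


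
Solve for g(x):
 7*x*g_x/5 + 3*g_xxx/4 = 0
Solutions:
 g(x) = C1 + Integral(C2*airyai(-15^(2/3)*28^(1/3)*x/15) + C3*airybi(-15^(2/3)*28^(1/3)*x/15), x)


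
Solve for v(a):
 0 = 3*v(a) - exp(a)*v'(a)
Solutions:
 v(a) = C1*exp(-3*exp(-a))


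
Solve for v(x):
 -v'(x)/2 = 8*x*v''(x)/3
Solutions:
 v(x) = C1 + C2*x^(13/16)


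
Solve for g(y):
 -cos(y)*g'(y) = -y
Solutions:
 g(y) = C1 + Integral(y/cos(y), y)


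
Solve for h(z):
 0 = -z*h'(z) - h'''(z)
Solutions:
 h(z) = C1 + Integral(C2*airyai(-z) + C3*airybi(-z), z)


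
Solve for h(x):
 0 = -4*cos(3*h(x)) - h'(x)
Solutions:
 h(x) = -asin((C1 + exp(24*x))/(C1 - exp(24*x)))/3 + pi/3
 h(x) = asin((C1 + exp(24*x))/(C1 - exp(24*x)))/3


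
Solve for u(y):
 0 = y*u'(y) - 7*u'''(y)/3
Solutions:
 u(y) = C1 + Integral(C2*airyai(3^(1/3)*7^(2/3)*y/7) + C3*airybi(3^(1/3)*7^(2/3)*y/7), y)


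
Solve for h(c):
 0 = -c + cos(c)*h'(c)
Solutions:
 h(c) = C1 + Integral(c/cos(c), c)


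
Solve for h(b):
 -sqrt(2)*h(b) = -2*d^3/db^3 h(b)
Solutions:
 h(b) = C3*exp(2^(5/6)*b/2) + (C1*sin(2^(5/6)*sqrt(3)*b/4) + C2*cos(2^(5/6)*sqrt(3)*b/4))*exp(-2^(5/6)*b/4)


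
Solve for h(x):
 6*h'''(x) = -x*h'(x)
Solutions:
 h(x) = C1 + Integral(C2*airyai(-6^(2/3)*x/6) + C3*airybi(-6^(2/3)*x/6), x)


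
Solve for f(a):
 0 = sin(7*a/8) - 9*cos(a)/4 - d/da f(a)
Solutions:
 f(a) = C1 - 9*sin(a)/4 - 8*cos(7*a/8)/7


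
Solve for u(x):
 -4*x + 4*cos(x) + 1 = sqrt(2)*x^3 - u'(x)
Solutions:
 u(x) = C1 + sqrt(2)*x^4/4 + 2*x^2 - x - 4*sin(x)


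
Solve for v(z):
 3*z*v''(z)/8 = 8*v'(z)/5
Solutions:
 v(z) = C1 + C2*z^(79/15)


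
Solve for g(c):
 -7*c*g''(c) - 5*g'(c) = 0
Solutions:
 g(c) = C1 + C2*c^(2/7)
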